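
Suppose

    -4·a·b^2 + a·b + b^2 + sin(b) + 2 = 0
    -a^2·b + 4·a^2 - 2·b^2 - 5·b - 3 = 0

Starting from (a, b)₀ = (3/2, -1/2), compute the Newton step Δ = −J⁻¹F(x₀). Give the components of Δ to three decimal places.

(-0.707, -0.079)

At (3/2, -1/2): F = (-0.47943, 9.125).
Jacobian J = [[-4·b^2 + b, -8·a·b + a + 2·b + cos(b)], [-2·a·b + 8·a, -a^2 - 4·b - 5]].
At the point, J = [[-1.500, 7.37758], [13.500, -5.250]] (det J = -91.72236).
Solving J·Δ = −F gives Δ = (-0.707, -0.079).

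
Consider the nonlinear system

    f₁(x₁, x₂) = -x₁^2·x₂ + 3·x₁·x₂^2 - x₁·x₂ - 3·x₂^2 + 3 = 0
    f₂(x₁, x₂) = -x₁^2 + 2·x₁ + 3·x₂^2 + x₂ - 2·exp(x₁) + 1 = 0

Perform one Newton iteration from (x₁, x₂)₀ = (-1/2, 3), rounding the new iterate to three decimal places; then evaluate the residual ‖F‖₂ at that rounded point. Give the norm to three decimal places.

10.160

At (-1/2, 3): F = (-36.750, 28.53694).
Jacobian J = [[-2·x₁·x₂ + 3·x₂^2 - x₂, -x₁^2 + 6·x₁·x₂ - x₁ - 6·x₂], [-2·x₁ - 2·exp(x₁) + 2, 6·x₂ + 1]].
At the point, J = [[27.000, -26.750], [1.78694, 19.000]] (det J = 560.80061).
Solving J·Δ = −F gives Δ = (-0.116, -1.491).
Then the next iterate is (x₁, x₂)₁ = (-0.616, 1.509).
Re-evaluating at (-0.616, 1.509): F = (-7.68234, 6.64859), so ‖F‖₂ = 10.160.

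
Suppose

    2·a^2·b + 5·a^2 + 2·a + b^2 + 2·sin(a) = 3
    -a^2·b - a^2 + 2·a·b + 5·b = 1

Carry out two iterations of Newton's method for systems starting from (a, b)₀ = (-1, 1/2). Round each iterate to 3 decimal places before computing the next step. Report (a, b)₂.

(-0.933, 0.826)

At (-1, 1/2): F = (-0.43294, -1.000).
Jacobian J = [[4·a·b + 10·a + 2·cos(a) + 2, 2·a^2 + 2·b], [-2·a·b - 2·a + 2·b, -a^2 + 2·a + 5]].
At the point, J = [[-8.91940, 3.000], [4.000, 2.000]] (det J = -29.83879).
Solving J·Δ = −F gives Δ = (0.072, 0.357).
Then the next iterate is (a, b)₁ = (-0.928, 0.857).
Round to (-0.928, 0.857) and repeat: F = (0.05959, 0.09519), J = [[-9.26231, 3.43637], [5.16059, 2.28282]].
Δ = (-0.005, -0.031), so (a, b)₂ = (-0.933, 0.826).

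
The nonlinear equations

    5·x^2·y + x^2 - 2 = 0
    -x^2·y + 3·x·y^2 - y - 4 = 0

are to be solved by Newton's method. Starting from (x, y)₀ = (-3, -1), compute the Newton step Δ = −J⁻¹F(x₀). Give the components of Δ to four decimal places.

At (-3, -1): F = (-38.0000, -3.0000).
Jacobian J = [[10·x·y + 2·x, 5·x^2], [-2·x·y + 3·y^2, -x^2 + 6·x·y - 1]].
At the point, J = [[24.0000, 45.0000], [-3.0000, 8.0000]] (det J = 327.0000).
Solving J·Δ = −F gives Δ = (0.5168, 0.5688).

(0.5168, 0.5688)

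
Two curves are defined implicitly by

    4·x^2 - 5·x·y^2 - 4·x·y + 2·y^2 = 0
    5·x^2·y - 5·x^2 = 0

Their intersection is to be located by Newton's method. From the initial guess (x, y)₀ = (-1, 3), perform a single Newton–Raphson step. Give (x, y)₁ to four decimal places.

At (-1, 3): F = (79.0000, 10.0000).
Jacobian J = [[8·x - 5·y^2 - 4·y, -10·x·y - 4·x + 4·y], [10·x·y - 10·x, 5·x^2]].
At the point, J = [[-65.0000, 46.0000], [-20.0000, 5.0000]] (det J = 595.0000).
Solving J·Δ = −F gives Δ = (0.1092, -1.5630).
Then the next iterate is (x, y)₁ = (-0.8908, 1.4370).

(-0.8908, 1.4370)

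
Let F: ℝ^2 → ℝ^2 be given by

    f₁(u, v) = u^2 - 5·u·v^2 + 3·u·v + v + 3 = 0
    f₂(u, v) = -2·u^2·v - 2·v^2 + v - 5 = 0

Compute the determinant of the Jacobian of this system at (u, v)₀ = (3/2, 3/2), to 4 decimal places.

-117.3750

J = [[2·u - 5·v^2 + 3·v, -10·u·v + 3·u + 1], [-4·u·v, -2·u^2 - 4·v + 1]].
At the point, J = [[-3.7500, -17.0000], [-9.0000, -9.5000]].
det J = -117.3750.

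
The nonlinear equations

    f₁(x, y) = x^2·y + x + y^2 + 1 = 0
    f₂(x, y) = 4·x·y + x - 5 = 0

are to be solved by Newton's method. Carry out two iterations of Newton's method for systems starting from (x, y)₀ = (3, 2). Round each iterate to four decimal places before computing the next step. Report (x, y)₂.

(-0.9981, 1.5946)

At (3, 2): F = (26.0000, 22.0000).
Jacobian J = [[2·x·y + 1, x^2 + 2·y], [4·y + 1, 4·x]].
At the point, J = [[13.0000, 13.0000], [9.0000, 12.0000]] (det J = 39.0000).
Solving J·Δ = −F gives Δ = (-0.6667, -1.3333).
Then the next iterate is (x, y)₁ = (2.3333, 0.6667).
Round to (2.3333, 0.6667) and repeat: F = (7.407496, 3.555744), J = [[4.111222, 6.777689], [3.6668, 9.3332]].
Δ = (-3.3314, 0.9279), so (x, y)₂ = (-0.9981, 1.5946).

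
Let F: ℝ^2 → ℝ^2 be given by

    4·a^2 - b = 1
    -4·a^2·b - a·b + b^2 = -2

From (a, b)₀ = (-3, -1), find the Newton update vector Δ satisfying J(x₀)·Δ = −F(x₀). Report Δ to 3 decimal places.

(1.498, 0.044)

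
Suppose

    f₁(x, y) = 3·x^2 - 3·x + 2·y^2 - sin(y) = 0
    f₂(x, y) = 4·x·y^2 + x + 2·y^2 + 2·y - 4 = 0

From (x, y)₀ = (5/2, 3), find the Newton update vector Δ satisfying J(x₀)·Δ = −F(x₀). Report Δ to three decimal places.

At (5/2, 3): F = (29.10888, 112.500).
Jacobian J = [[6·x - 3, 4·y - cos(y)], [4·y^2 + 1, 8·x·y + 4·y + 2]].
At the point, J = [[12.000, 12.98999], [37.000, 74.000]] (det J = 407.37028).
Solving J·Δ = −F gives Δ = (-1.700, -0.670).

(-1.700, -0.670)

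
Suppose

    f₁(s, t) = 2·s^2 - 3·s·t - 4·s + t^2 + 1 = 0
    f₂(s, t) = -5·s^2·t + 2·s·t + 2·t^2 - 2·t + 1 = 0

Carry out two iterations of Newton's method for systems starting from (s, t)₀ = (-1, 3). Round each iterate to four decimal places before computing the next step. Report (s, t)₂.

At (-1, 3): F = (25.0000, -8.0000).
Jacobian J = [[4·s - 3·t - 4, -3·s + 2·t], [-10·s·t + 2·t, -5·s^2 + 2·s + 4·t - 2]].
At the point, J = [[-17.0000, 9.0000], [36.0000, 3.0000]] (det J = -375.0000).
Solving J·Δ = −F gives Δ = (0.3920, -2.0373).
Then the next iterate is (s, t)₁ = (-0.6080, 0.9627).
Round to (-0.6080, 0.9627) and repeat: F = (6.854084, -2.021838), J = [[-9.3201, 3.7494], [7.778616, -1.213520]].
Δ = (-0.0413, -1.9306), so (s, t)₂ = (-0.6493, -0.9679).

(-0.6493, -0.9679)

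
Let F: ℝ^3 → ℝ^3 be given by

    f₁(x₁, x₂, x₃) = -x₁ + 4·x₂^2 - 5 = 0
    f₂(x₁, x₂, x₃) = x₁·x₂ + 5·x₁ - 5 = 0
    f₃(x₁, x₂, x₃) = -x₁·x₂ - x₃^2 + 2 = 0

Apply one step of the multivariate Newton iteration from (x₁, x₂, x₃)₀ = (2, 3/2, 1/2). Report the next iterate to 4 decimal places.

(0.8500, 1.2375, 1.5000)

At (2, 3/2, 1/2): F = (2.0000, 8.0000, -1.2500).
Jacobian J = [[-1, 8·x₂, 0], [x₂ + 5, x₁, 0], [-x₂, -x₁, -2·x₃]].
At the point, J = [[-1.0000, 12.0000, 0.0000], [6.5000, 2.0000, 0.0000], [-1.5000, -2.0000, -1.0000]] (det J = 80.0000).
Solving J·Δ = −F gives Δ = (-1.1500, -0.2625, 1.0000).
Then the next iterate is (x₁, x₂, x₃)₁ = (0.8500, 1.2375, 1.5000).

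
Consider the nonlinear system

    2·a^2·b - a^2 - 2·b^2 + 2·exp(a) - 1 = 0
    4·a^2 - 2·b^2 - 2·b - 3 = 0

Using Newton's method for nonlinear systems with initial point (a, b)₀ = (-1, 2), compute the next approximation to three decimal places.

(1.877, -1.402)

At (-1, 2): F = (-5.26424, -11.000).
Jacobian J = [[4·a·b - 2·a + 2·exp(a), 2·a^2 - 4·b], [8·a, -4·b - 2]].
At the point, J = [[-5.26424, -6.000], [-8.000, -10.000]] (det J = 4.64241).
Solving J·Δ = −F gives Δ = (2.877, -3.402).
Then the next iterate is (a, b)₁ = (1.877, -1.402).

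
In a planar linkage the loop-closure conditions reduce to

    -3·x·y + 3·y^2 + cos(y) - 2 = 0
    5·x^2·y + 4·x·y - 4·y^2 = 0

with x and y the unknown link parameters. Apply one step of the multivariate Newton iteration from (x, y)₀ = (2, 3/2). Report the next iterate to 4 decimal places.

(1.0773, 1.5136)

At (2, 3/2): F = (-4.179263, 33.0000).
Jacobian J = [[-3·y, -3·x + 6·y - sin(y)], [10·x·y + 4·y, 5·x^2 + 4·x - 8·y]].
At the point, J = [[-4.5000, 2.002505], [36.0000, 16.0000]] (det J = -144.090180).
Solving J·Δ = −F gives Δ = (-0.9227, 0.0136).
Then the next iterate is (x, y)₁ = (1.0773, 1.5136).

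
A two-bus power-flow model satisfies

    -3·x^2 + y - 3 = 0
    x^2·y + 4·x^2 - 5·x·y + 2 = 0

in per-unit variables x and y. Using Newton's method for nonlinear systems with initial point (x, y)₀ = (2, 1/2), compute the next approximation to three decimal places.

(0.726, -0.292)

At (2, 1/2): F = (-14.500, 15.000).
Jacobian J = [[-6·x, 1], [2·x·y + 8·x - 5·y, x^2 - 5·x]].
At the point, J = [[-12.000, 1.000], [15.500, -6.000]] (det J = 56.500).
Solving J·Δ = −F gives Δ = (-1.274, -0.792).
Then the next iterate is (x, y)₁ = (0.726, -0.292).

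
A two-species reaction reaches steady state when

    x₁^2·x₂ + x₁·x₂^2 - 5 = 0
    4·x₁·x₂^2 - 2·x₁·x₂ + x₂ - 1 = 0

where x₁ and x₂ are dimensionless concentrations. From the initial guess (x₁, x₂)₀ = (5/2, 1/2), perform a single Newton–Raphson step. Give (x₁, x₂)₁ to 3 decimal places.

(2.689, 0.583)

At (5/2, 1/2): F = (-1.250, -0.500).
Jacobian J = [[2·x₁·x₂ + x₂^2, x₁^2 + 2·x₁·x₂], [4·x₂^2 - 2·x₂, 8·x₁·x₂ - 2·x₁ + 1]].
At the point, J = [[2.750, 8.750], [0.000, 6.000]] (det J = 16.500).
Solving J·Δ = −F gives Δ = (0.189, 0.083).
Then the next iterate is (x₁, x₂)₁ = (2.689, 0.583).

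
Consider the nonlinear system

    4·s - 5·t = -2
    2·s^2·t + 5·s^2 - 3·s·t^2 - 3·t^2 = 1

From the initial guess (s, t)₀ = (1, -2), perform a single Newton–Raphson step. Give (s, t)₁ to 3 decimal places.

(-4.481, -3.185)

At (1, -2): F = (16.000, -24.000).
Jacobian J = [[4, -5], [4·s·t + 10·s - 3·t^2, 2·s^2 - 6·s·t - 6·t]].
At the point, J = [[4.000, -5.000], [-10.000, 26.000]] (det J = 54.000).
Solving J·Δ = −F gives Δ = (-5.481, -1.185).
Then the next iterate is (s, t)₁ = (-4.481, -3.185).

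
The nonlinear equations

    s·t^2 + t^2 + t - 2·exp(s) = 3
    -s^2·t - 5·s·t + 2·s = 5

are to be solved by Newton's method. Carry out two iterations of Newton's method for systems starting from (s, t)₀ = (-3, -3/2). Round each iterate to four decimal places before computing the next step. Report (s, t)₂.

At (-3, -3/2): F = (-9.099574, -20.0000).
Jacobian J = [[t^2 - 2·exp(s), 2·s·t + 2·t + 1], [-2·s·t - 5·t + 2, -s^2 - 5·s]].
At the point, J = [[2.150426, 7.0000], [0.5000, 6.0000]] (det J = 9.402555).
Solving J·Δ = −F gives Δ = (-9.0829, 4.0902).
Then the next iterate is (s, t)₁ = (-12.0829, 2.5902).
Round to (-12.0829, 2.5902) and repeat: F = (-74.766495, -250.840225), J = [[6.709125, -56.413855], [51.643255, -85.581972]].
Δ = (3.3140, -0.9312), so (s, t)₂ = (-8.7689, 1.6590).

(-8.7689, 1.6590)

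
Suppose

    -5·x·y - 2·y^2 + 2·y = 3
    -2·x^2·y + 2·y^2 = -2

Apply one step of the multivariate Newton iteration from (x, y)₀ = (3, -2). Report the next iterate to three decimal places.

(1.857, -1.286)

At (3, -2): F = (15.000, 46.000).
Jacobian J = [[-5·y, -5·x - 4·y + 2], [-4·x·y, -2·x^2 + 4·y]].
At the point, J = [[10.000, -5.000], [24.000, -26.000]] (det J = -140.000).
Solving J·Δ = −F gives Δ = (-1.143, 0.714).
Then the next iterate is (x, y)₁ = (1.857, -1.286).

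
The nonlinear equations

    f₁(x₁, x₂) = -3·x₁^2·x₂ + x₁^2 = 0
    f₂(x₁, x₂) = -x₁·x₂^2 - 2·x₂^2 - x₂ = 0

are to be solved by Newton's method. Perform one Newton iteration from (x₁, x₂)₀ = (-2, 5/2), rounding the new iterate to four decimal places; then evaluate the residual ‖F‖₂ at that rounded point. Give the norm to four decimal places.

1.0989

At (-2, 5/2): F = (-26.0000, -2.5000).
Jacobian J = [[-6·x₁·x₂ + 2·x₁, -3·x₁^2], [-x₂^2, -2·x₁·x₂ - 4·x₂ - 1]].
At the point, J = [[26.0000, -12.0000], [-6.2500, -1.0000]] (det J = -101.0000).
Solving J·Δ = −F gives Δ = (-0.0396, -2.2525).
Then the next iterate is (x₁, x₂)₁ = (-2.0396, 0.2475).
Re-evaluating at (-2.0396, 0.2475): F = (1.071192, -0.245074), so ‖F‖₂ = 1.0989.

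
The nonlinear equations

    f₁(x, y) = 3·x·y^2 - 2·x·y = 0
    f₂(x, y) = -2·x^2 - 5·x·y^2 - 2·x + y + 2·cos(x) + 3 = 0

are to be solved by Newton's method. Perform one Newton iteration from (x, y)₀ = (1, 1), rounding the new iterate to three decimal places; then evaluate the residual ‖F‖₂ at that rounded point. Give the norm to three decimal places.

0.637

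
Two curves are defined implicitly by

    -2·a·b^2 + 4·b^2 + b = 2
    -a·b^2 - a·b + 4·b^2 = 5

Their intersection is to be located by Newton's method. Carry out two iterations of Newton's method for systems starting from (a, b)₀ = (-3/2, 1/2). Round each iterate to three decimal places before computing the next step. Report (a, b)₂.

At (-3/2, 1/2): F = (0.250, -2.875).
Jacobian J = [[-2·b^2, -4·a·b + 8·b + 1], [-b^2 - b, -2·a·b - a + 8·b]].
At the point, J = [[-0.500, 8.000], [-0.750, 7.000]] (det J = 2.500).
Solving J·Δ = −F gives Δ = (-9.900, -0.650).
Then the next iterate is (a, b)₁ = (-11.400, -0.150).
Round to (-11.400, -0.150) and repeat: F = (-1.547, -6.36350), J = [[-0.045, -7.040], [0.12750, 6.780]].
Δ = (93.313, -0.816), so (a, b)₂ = (81.913, -0.966).

(81.913, -0.966)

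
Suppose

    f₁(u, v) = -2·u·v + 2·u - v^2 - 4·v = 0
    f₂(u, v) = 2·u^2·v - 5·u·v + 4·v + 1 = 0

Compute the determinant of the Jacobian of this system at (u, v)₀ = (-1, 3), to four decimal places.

-260.0000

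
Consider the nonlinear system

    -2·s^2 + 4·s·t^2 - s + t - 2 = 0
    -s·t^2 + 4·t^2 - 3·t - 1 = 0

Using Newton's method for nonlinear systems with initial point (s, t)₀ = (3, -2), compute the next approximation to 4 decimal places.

(4.2536, -1.4306)

At (3, -2): F = (23.0000, 9.0000).
Jacobian J = [[-4·s + 4·t^2 - 1, 8·s·t + 1], [-t^2, -2·s·t + 8·t - 3]].
At the point, J = [[3.0000, -47.0000], [-4.0000, -7.0000]] (det J = -209.0000).
Solving J·Δ = −F gives Δ = (1.2536, 0.5694).
Then the next iterate is (s, t)₁ = (4.2536, -1.4306).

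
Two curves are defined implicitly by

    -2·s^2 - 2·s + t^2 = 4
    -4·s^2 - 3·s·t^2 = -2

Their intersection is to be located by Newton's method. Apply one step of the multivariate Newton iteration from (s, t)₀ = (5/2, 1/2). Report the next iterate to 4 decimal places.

At (5/2, 1/2): F = (-21.2500, -24.8750).
Jacobian J = [[-4·s - 2, 2·t], [-8·s - 3·t^2, -6·s·t]].
At the point, J = [[-12.0000, 1.0000], [-20.7500, -7.5000]] (det J = 110.7500).
Solving J·Δ = −F gives Δ = (-1.6637, 1.2861).
Then the next iterate is (s, t)₁ = (0.8363, 1.7861).

(0.8363, 1.7861)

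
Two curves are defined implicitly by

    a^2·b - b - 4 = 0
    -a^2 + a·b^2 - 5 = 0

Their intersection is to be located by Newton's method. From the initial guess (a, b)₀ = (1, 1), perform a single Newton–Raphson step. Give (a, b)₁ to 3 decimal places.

At (1, 1): F = (-4.000, -5.000).
Jacobian J = [[2·a·b, a^2 - 1], [-2·a + b^2, 2·a·b]].
At the point, J = [[2.000, 0.000], [-1.000, 2.000]] (det J = 4.000).
Solving J·Δ = −F gives Δ = (2.000, 3.500).
Then the next iterate is (a, b)₁ = (3.000, 4.500).

(3.000, 4.500)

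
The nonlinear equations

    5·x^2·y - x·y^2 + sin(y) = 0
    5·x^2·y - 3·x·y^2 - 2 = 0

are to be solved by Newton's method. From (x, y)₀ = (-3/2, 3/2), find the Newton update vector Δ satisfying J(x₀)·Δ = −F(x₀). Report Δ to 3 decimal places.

(0.870, 0.018)

At (-3/2, 3/2): F = (21.24749, 25.000).
Jacobian J = [[10·x·y - y^2, 5·x^2 - 2·x·y + cos(y)], [10·x·y - 3·y^2, 5·x^2 - 6·x·y]].
At the point, J = [[-24.750, 15.82074], [-29.250, 24.750]] (det J = -149.80594).
Solving J·Δ = −F gives Δ = (0.870, 0.018).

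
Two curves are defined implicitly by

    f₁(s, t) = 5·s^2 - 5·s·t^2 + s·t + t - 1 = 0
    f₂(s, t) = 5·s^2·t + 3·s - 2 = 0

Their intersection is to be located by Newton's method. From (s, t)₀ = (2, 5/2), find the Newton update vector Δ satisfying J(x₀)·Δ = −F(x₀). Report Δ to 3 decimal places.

(-0.785, -0.620)

At (2, 5/2): F = (-36.000, 54.000).
Jacobian J = [[10·s - 5·t^2 + t, -10·s·t + s + 1], [10·s·t + 3, 5·s^2]].
At the point, J = [[-8.750, -47.000], [53.000, 20.000]] (det J = 2316.000).
Solving J·Δ = −F gives Δ = (-0.785, -0.620).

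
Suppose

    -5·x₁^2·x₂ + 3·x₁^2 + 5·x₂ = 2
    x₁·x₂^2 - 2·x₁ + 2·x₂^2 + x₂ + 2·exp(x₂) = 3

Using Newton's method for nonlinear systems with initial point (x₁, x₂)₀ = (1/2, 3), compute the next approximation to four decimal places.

(0.9719, 1.8433)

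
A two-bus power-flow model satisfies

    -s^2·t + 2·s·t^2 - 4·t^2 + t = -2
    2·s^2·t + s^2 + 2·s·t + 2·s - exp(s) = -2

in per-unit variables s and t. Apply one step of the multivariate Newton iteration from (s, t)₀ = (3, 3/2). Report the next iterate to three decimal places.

(2.266, 0.401)

At (3, 3/2): F = (-5.500, 32.91446).
Jacobian J = [[-2·s·t + 2·t^2, -s^2 + 4·s·t - 8·t + 1], [4·s·t + 2·s + 2·t - exp(s) + 2, 2·s^2 + 2·s]].
At the point, J = [[-4.500, -2.000], [8.91446, 24.000]] (det J = -90.17107).
Solving J·Δ = −F gives Δ = (-0.734, -1.099).
Then the next iterate is (s, t)₁ = (2.266, 0.401).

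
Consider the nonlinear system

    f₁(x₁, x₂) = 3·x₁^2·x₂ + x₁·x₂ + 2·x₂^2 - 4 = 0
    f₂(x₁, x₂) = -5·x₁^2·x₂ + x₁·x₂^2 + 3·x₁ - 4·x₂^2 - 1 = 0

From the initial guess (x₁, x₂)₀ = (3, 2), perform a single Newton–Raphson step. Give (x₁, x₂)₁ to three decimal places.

(2.132, 1.184)

At (3, 2): F = (64.000, -86.000).
Jacobian J = [[6·x₁·x₂ + x₂, 3·x₁^2 + x₁ + 4·x₂], [-10·x₁·x₂ + x₂^2 + 3, -5·x₁^2 + 2·x₁·x₂ - 8·x₂]].
At the point, J = [[38.000, 38.000], [-53.000, -49.000]] (det J = 152.000).
Solving J·Δ = −F gives Δ = (-0.868, -0.816).
Then the next iterate is (x₁, x₂)₁ = (2.132, 1.184).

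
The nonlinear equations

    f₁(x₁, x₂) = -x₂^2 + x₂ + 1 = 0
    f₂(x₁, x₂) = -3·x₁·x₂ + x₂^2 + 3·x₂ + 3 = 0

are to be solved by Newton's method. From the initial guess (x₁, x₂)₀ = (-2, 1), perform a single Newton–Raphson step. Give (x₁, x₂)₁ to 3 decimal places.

(6.000, 2.000)

At (-2, 1): F = (1.000, 13.000).
Jacobian J = [[0, -2·x₂ + 1], [-3·x₂, -3·x₁ + 2·x₂ + 3]].
At the point, J = [[0.000, -1.000], [-3.000, 11.000]] (det J = -3.000).
Solving J·Δ = −F gives Δ = (8.000, 1.000).
Then the next iterate is (x₁, x₂)₁ = (6.000, 2.000).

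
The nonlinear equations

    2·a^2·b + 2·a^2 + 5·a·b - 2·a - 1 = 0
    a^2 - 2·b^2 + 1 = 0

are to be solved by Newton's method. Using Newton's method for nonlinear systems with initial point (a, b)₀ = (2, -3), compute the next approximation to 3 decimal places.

(1.192, -1.647)

At (2, -3): F = (-51.000, -13.000).
Jacobian J = [[4·a·b + 4·a + 5·b - 2, 2·a^2 + 5·a], [2·a, -4·b]].
At the point, J = [[-33.000, 18.000], [4.000, 12.000]] (det J = -468.000).
Solving J·Δ = −F gives Δ = (-0.808, 1.353).
Then the next iterate is (a, b)₁ = (1.192, -1.647).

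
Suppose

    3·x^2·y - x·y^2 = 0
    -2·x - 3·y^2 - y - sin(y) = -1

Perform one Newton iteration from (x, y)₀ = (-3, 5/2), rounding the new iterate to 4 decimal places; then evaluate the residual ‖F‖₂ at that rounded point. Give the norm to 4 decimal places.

25.2767

At (-3, 5/2): F = (86.2500, -14.848472).
Jacobian J = [[6·x·y - y^2, 3·x^2 - 2·x·y], [-2, -6·y - cos(y) - 1]].
At the point, J = [[-51.2500, 42.0000], [-2.0000, -15.198856]] (det J = 862.941390).
Solving J·Δ = −F gives Δ = (0.7964, -1.0817).
Then the next iterate is (x, y)₁ = (-2.2036, 1.4183).
Re-evaluating at (-2.2036, 1.4183): F = (25.093875, -3.034220), so ‖F‖₂ = 25.2767.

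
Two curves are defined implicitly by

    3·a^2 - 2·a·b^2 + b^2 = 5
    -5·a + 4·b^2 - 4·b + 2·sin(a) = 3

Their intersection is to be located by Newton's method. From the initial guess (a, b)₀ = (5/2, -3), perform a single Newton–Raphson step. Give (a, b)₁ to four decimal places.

At (5/2, -3): F = (-22.2500, 33.696944).
Jacobian J = [[6·a - 2·b^2, -4·a·b + 2·b], [2·cos(a) - 5, 8·b - 4]].
At the point, J = [[-3.0000, 24.0000], [-6.602287, -28.0000]] (det J = 242.454894).
Solving J·Δ = −F gives Δ = (0.7660, 1.0228).
Then the next iterate is (a, b)₁ = (3.2660, -1.9772).

(3.2660, -1.9772)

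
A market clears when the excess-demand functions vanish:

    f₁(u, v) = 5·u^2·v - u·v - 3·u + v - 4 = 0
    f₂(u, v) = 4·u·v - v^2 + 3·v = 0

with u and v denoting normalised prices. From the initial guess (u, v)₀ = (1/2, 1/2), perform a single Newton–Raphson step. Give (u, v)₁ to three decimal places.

(-2.492, 1.433)

At (1/2, 1/2): F = (-4.625, 2.250).
Jacobian J = [[10·u·v - v - 3, 5·u^2 - u + 1], [4·v, 4·u - 2·v + 3]].
At the point, J = [[-1.000, 1.750], [2.000, 4.000]] (det J = -7.500).
Solving J·Δ = −F gives Δ = (-2.992, 0.933).
Then the next iterate is (u, v)₁ = (-2.492, 1.433).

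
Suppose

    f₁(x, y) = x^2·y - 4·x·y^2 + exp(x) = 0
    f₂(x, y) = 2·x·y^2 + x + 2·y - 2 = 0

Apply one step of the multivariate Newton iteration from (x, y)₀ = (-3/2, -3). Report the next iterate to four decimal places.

At (-3/2, -3): F = (47.473130, -36.5000).
Jacobian J = [[2·x·y - 4·y^2 + exp(x), x^2 - 8·x·y], [2·y^2 + 1, 4·x·y + 2]].
At the point, J = [[-26.776870, -33.7500], [19.0000, 20.0000]] (det J = 105.712603).
Solving J·Δ = −F gives Δ = (2.6715, -0.7129).
Then the next iterate is (x, y)₁ = (1.1715, -3.7129).

(1.1715, -3.7129)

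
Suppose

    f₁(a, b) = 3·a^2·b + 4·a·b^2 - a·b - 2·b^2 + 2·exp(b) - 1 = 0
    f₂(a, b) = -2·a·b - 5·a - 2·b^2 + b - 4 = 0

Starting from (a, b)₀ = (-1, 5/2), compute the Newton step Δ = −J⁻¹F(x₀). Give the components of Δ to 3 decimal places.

(0.325, -1.036)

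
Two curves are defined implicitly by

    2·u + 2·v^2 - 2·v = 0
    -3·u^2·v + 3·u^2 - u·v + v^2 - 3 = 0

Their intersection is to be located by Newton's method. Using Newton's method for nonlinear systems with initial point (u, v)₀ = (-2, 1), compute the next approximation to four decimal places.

(0.2857, 0.7143)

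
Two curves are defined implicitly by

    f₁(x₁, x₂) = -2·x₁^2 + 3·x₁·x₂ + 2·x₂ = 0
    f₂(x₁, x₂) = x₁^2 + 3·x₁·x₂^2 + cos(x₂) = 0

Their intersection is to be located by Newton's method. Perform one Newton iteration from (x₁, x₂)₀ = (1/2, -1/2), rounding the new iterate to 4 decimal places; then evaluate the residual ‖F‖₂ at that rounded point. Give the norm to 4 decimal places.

1.4082

At (1/2, -1/2): F = (-2.2500, 1.502583).
Jacobian J = [[-4·x₁ + 3·x₂, 3·x₁ + 2], [2·x₁ + 3·x₂^2, 6·x₁·x₂ - sin(x₂)]].
At the point, J = [[-3.5000, 3.5000], [1.7500, -1.020574]] (det J = -2.552989).
Solving J·Δ = −F gives Δ = (-1.1605, -0.5176).
Then the next iterate is (x₁, x₂)₁ = (-0.6605, -1.0176).
Re-evaluating at (-0.6605, -1.0176): F = (-0.891346, -1.090193), so ‖F‖₂ = 1.4082.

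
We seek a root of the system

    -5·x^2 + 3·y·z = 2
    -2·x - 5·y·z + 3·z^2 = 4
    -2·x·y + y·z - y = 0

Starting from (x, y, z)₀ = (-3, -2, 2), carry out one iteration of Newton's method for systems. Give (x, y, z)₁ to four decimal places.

(-1.3992, -1.2124, 0.9581)

At (-3, -2, 2): F = (-59.0000, 34.0000, -14.0000).
Jacobian J = [[-10·x, 3·z, 3·y], [-2, -5·z, -5·y + 6·z], [-2·y, -2·x + z - 1, y]].
At the point, J = [[30.0000, 6.0000, -6.0000], [-2.0000, -10.0000, 22.0000], [4.0000, 7.0000, -2.0000]] (det J = -3672.0000).
Solving J·Δ = −F gives Δ = (1.6008, 0.7876, -1.0419).
Then the next iterate is (x, y, z)₁ = (-1.3992, -1.2124, 0.9581).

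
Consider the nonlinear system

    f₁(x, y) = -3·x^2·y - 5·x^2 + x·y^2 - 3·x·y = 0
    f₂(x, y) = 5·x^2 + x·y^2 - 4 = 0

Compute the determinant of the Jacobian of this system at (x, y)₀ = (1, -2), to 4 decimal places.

J = [[-6·x·y - 10·x + y^2 - 3·y, -3·x^2 + 2·x·y - 3·x], [10·x + y^2, 2·x·y]].
At the point, J = [[12.0000, -10.0000], [14.0000, -4.0000]].
det J = 92.0000.

92.0000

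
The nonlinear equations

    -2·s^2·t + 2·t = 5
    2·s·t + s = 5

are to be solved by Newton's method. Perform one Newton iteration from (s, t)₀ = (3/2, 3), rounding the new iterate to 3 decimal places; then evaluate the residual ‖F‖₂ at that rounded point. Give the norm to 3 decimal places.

3.524

At (3/2, 3): F = (-12.500, 5.500).
Jacobian J = [[-4·s·t, -2·s^2 + 2], [2·t + 1, 2·s]].
At the point, J = [[-18.000, -2.500], [7.000, 3.000]] (det J = -36.500).
Solving J·Δ = −F gives Δ = (-0.651, -0.315).
Then the next iterate is (s, t)₁ = (0.849, 2.685).
Re-evaluating at (0.849, 2.685): F = (-3.50070, 0.40813), so ‖F‖₂ = 3.524.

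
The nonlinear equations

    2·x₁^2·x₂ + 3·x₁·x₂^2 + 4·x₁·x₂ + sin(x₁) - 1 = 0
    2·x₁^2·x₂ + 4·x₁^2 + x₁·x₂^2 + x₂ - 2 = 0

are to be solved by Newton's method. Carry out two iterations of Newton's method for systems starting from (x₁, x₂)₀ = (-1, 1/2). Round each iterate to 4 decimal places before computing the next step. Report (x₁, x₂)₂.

At (-1, 1/2): F = (-3.591471, 3.2500).
Jacobian J = [[4·x₁·x₂ + 3·x₂^2 + 4·x₂ + cos(x₁), 2·x₁^2 + 6·x₁·x₂ + 4·x₁], [4·x₁·x₂ + 8·x₁ + x₂^2, 2·x₁^2 + 2·x₁·x₂ + 1]].
At the point, J = [[1.290302, -5.0000], [-9.7500, 2.0000]] (det J = -46.169395).
Solving J·Δ = −F gives Δ = (0.1964, -0.6676).
Then the next iterate is (x₁, x₂)₁ = (-0.8036, -0.1676).
Round to (-0.8036, -0.1676) and repeat: F = (-1.465308, 0.176456), J = [[0.646722, -1.114754], [-5.861977, 2.560913]].
Δ = (-0.7289, -1.7373), so (x₁, x₂)₂ = (-1.5325, -1.9049).

(-1.5325, -1.9049)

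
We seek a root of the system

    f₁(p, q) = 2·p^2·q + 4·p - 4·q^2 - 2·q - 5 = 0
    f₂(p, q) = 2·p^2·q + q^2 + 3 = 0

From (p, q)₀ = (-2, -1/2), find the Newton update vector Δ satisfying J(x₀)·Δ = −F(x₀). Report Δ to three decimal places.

(6.969, -3.875)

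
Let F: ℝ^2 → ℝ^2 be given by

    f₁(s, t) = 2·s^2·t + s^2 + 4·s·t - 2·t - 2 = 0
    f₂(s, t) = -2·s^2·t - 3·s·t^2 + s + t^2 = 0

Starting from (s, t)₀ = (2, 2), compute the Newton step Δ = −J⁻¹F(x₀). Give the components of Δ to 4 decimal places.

(-0.8966, -0.3498)

At (2, 2): F = (30.0000, -34.0000).
Jacobian J = [[4·s·t + 2·s + 4·t, 2·s^2 + 4·s - 2], [-4·s·t - 3·t^2 + 1, -2·s^2 - 6·s·t + 2·t]].
At the point, J = [[28.0000, 14.0000], [-27.0000, -28.0000]] (det J = -406.0000).
Solving J·Δ = −F gives Δ = (-0.8966, -0.3498).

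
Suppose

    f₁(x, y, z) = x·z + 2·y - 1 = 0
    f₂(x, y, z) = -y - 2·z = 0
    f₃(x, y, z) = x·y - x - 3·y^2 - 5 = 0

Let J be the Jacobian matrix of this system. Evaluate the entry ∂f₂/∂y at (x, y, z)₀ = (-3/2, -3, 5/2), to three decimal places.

-1.000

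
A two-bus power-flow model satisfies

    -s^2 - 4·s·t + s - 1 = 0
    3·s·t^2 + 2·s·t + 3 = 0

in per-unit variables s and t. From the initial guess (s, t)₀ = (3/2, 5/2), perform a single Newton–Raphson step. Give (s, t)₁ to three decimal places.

(0.305, 2.098)

At (3/2, 5/2): F = (-16.750, 38.625).
Jacobian J = [[-2·s - 4·t + 1, -4·s], [3·t^2 + 2·t, 6·s·t + 2·s]].
At the point, J = [[-12.000, -6.000], [23.750, 25.500]] (det J = -163.500).
Solving J·Δ = −F gives Δ = (-1.195, -0.402).
Then the next iterate is (s, t)₁ = (0.305, 2.098).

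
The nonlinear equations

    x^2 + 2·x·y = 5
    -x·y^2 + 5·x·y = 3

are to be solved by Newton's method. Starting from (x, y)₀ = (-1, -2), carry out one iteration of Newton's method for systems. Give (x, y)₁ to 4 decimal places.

At (-1, -2): F = (0.0000, 11.0000).
Jacobian J = [[2·x + 2·y, 2·x], [-y^2 + 5·y, -2·x·y + 5·x]].
At the point, J = [[-6.0000, -2.0000], [-14.0000, -9.0000]] (det J = 26.0000).
Solving J·Δ = −F gives Δ = (-0.8462, 2.5385).
Then the next iterate is (x, y)₁ = (-1.8462, 0.5385).

(-1.8462, 0.5385)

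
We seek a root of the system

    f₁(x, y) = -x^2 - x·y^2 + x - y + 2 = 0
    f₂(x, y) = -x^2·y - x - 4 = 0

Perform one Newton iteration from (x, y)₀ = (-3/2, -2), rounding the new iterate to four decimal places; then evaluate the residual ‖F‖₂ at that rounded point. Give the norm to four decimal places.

1.1920

At (-3/2, -2): F = (6.2500, 2.0000).
Jacobian J = [[-2·x - y^2 + 1, -2·x·y - 1], [-2·x·y - 1, -x^2]].
At the point, J = [[0.0000, -7.0000], [-7.0000, -2.2500]] (det J = -49.0000).
Solving J·Δ = −F gives Δ = (-0.0013, 0.8929).
Then the next iterate is (x, y)₁ = (-1.5013, -1.1071).
Re-evaluating at (-1.5013, -1.1071): F = (1.191997, -0.003405), so ‖F‖₂ = 1.1920.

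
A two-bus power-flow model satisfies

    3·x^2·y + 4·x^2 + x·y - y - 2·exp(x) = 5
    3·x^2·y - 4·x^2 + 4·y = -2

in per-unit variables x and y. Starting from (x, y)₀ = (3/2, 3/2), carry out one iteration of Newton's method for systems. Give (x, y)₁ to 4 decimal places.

(1.5142, 0.6492)

At (3/2, 3/2): F = (5.911622, 9.1250).
Jacobian J = [[6·x·y + 8·x + y - 2·exp(x), 3·x^2 + x - 1], [6·x·y - 8·x, 3·x^2 + 4]].
At the point, J = [[18.036622, 7.2500], [1.5000, 10.7500]] (det J = 183.018685).
Solving J·Δ = −F gives Δ = (0.0142, -0.8508).
Then the next iterate is (x, y)₁ = (1.5142, 0.6492).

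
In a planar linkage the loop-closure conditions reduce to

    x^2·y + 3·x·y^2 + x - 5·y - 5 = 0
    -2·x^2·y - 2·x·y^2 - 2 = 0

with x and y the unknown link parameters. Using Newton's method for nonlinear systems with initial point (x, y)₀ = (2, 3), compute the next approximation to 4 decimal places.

(-1.3368, 5.4421)

At (2, 3): F = (48.0000, -62.0000).
Jacobian J = [[2·x·y + 3·y^2 + 1, x^2 + 6·x·y - 5], [-4·x·y - 2·y^2, -2·x^2 - 4·x·y]].
At the point, J = [[40.0000, 35.0000], [-42.0000, -32.0000]] (det J = 190.0000).
Solving J·Δ = −F gives Δ = (-3.3368, 2.4421).
Then the next iterate is (x, y)₁ = (-1.3368, 5.4421).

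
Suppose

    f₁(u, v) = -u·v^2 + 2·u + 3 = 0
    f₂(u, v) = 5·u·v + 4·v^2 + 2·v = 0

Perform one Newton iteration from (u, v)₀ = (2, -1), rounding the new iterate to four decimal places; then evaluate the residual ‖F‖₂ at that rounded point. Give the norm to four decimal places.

10.1810

At (2, -1): F = (5.0000, -8.0000).
Jacobian J = [[-v^2 + 2, -2·u·v], [5·v, 5·u + 8·v + 2]].
At the point, J = [[1.0000, 4.0000], [-5.0000, 4.0000]] (det J = 24.0000).
Solving J·Δ = −F gives Δ = (-2.1667, -0.7083).
Then the next iterate is (u, v)₁ = (-0.1667, -1.7083).
Re-evaluating at (-0.1667, -1.7083): F = (3.153079, 9.680424), so ‖F‖₂ = 10.1810.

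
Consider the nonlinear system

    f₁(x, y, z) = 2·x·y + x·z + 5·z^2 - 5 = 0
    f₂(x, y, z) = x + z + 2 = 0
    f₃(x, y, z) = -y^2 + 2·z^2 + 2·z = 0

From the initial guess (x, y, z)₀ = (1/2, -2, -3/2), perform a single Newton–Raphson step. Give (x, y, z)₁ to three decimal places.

(-1.703, -0.172, -0.297)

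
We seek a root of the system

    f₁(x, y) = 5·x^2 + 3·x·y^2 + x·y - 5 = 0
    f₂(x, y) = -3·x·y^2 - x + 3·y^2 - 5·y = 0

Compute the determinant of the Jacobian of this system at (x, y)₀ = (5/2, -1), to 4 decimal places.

J = [[10·x + 3·y^2 + y, 6·x·y + x], [-3·y^2 - 1, -6·x·y + 6·y - 5]].
At the point, J = [[27.0000, -12.5000], [-4.0000, 4.0000]].
det J = 58.0000.

58.0000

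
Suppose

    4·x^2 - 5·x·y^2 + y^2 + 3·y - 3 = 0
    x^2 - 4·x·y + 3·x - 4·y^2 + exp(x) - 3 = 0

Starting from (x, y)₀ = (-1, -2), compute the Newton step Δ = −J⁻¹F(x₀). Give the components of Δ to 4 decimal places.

(-0.6091, 1.7169)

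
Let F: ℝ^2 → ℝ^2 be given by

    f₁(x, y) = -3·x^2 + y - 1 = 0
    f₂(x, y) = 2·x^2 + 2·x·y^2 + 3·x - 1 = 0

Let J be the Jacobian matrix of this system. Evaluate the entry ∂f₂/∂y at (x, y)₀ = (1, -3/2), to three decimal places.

-6.000

∂f₂/∂y = 4·x·y.
At (1, -3/2) this is -6.000.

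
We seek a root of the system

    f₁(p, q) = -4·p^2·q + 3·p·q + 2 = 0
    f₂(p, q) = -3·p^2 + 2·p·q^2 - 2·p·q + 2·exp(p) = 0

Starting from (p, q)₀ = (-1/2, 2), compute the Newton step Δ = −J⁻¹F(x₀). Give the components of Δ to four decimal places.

(0.2403, 0.1454)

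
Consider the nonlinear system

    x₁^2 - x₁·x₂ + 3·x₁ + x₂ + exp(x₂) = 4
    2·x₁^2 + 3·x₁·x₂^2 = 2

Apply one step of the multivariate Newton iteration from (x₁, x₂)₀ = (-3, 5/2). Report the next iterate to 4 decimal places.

At (-3, 5/2): F = (18.182494, -40.2500).
Jacobian J = [[2·x₁ - x₂ + 3, -x₁ + exp(x₂) + 1], [4·x₁ + 3·x₂^2, 6·x₁·x₂]].
At the point, J = [[-5.5000, 16.182494], [6.7500, -45.0000]] (det J = 138.268166).
Solving J·Δ = −F gives Δ = (1.2068, -0.7134).
Then the next iterate is (x₁, x₂)₁ = (-1.7932, 1.7866).

(-1.7932, 1.7866)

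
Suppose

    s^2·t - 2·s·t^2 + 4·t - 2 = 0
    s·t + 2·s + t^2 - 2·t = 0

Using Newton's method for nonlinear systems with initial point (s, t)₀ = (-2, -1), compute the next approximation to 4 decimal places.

(1.0000, -0.3333)

At (-2, -1): F = (-6.0000, 1.0000).
Jacobian J = [[2·s·t - 2·t^2, s^2 - 4·s·t + 4], [t + 2, s + 2·t - 2]].
At the point, J = [[2.0000, 0.0000], [1.0000, -6.0000]] (det J = -12.0000).
Solving J·Δ = −F gives Δ = (3.0000, 0.6667).
Then the next iterate is (s, t)₁ = (1.0000, -0.3333).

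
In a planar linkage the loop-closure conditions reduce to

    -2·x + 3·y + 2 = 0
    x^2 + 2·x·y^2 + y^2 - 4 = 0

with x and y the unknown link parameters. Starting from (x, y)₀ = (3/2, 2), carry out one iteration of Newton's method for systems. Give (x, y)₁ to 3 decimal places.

At (3/2, 2): F = (5.000, 14.250).
Jacobian J = [[-2, 3], [2·x + 2·y^2, 4·x·y + 2·y]].
At the point, J = [[-2.000, 3.000], [11.000, 16.000]] (det J = -65.000).
Solving J·Δ = −F gives Δ = (0.573, -1.285).
Then the next iterate is (x, y)₁ = (2.073, 0.715).

(2.073, 0.715)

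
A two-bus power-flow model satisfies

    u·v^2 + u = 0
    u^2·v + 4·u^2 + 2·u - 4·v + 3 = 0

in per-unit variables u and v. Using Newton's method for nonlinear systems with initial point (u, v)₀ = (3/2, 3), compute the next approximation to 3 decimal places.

At (3/2, 3): F = (15.000, 9.750).
Jacobian J = [[v^2 + 1, 2·u·v], [2·u·v + 8·u + 2, u^2 - 4]].
At the point, J = [[10.000, 9.000], [23.000, -1.750]] (det J = -224.500).
Solving J·Δ = −F gives Δ = (-0.508, -1.102).
Then the next iterate is (u, v)₁ = (0.992, 1.898).

(0.992, 1.898)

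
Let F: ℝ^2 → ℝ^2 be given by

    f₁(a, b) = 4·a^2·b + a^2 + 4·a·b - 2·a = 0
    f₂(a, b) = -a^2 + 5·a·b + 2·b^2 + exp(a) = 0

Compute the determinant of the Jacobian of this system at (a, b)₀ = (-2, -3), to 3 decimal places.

J = [[8·a·b + 2·a + 4·b - 2, 4·a^2 + 4·a], [-2·a + 5·b + exp(a), 5·a + 4·b]].
At the point, J = [[30.000, 8.000], [-10.86466, -22.000]].
det J = -573.083.

-573.083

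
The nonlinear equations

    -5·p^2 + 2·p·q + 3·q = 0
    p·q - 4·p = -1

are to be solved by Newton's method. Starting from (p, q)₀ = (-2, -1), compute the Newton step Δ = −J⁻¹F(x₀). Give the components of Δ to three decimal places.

At (-2, -1): F = (-19.000, 11.000).
Jacobian J = [[-10·p + 2·q, 2·p + 3], [q - 4, p]].
At the point, J = [[18.000, -1.000], [-5.000, -2.000]] (det J = -41.000).
Solving J·Δ = −F gives Δ = (1.195, 2.512).

(1.195, 2.512)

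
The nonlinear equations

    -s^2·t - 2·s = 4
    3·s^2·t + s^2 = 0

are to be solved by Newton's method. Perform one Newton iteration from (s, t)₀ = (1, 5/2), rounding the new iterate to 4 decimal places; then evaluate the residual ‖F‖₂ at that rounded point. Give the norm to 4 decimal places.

802.5372

At (1, 5/2): F = (-8.5000, 8.5000).
Jacobian J = [[-2·s·t - 2, -s^2], [6·s·t + 2·s, 3·s^2]].
At the point, J = [[-7.0000, -1.0000], [17.0000, 3.0000]] (det J = -4.0000).
Solving J·Δ = −F gives Δ = (-4.2500, 21.2500).
Then the next iterate is (s, t)₁ = (-3.2500, 23.7500).
Re-evaluating at (-3.2500, 23.7500): F = (-248.359375, 763.140625), so ‖F‖₂ = 802.5372.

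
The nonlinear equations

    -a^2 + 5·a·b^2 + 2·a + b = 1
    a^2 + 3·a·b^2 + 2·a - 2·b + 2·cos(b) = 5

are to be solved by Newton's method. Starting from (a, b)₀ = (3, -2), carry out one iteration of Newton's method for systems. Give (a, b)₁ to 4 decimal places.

At (3, -2): F = (54.0000, 49.167706).
Jacobian J = [[-2·a + 5·b^2 + 2, 10·a·b + 1], [2·a + 3·b^2 + 2, 6·a·b - 2·sin(b) - 2]].
At the point, J = [[16.0000, -59.0000], [20.0000, -36.181405]] (det J = 601.097518).
Solving J·Δ = −F gives Δ = (-1.5756, 0.4880).
Then the next iterate is (a, b)₁ = (1.4244, -1.5120).

(1.4244, -1.5120)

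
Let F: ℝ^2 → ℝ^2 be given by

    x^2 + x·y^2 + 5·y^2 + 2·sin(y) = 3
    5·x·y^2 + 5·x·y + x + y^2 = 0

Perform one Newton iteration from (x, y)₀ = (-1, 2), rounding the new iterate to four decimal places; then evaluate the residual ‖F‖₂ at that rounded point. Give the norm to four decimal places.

8.2352

At (-1, 2): F = (15.818595, -27.0000).
Jacobian J = [[2·x + y^2, 2·x·y + 10·y + 2·cos(y)], [5·y^2 + 5·y + 1, 10·x·y + 5·x + 2·y]].
At the point, J = [[2.0000, 15.167706], [31.0000, -21.0000]] (det J = -512.198896).
Solving J·Δ = −F gives Δ = (0.1510, -1.0628).
Then the next iterate is (x, y)₁ = (-0.8490, 0.9372).
Re-evaluating at (-0.8490, 0.9372): F = (2.978613, -7.677640), so ‖F‖₂ = 8.2352.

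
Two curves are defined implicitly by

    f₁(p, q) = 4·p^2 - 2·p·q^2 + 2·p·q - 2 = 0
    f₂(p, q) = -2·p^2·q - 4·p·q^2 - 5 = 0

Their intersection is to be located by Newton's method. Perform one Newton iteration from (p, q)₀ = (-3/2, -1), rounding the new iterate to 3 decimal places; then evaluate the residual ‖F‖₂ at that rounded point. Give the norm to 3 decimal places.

2.439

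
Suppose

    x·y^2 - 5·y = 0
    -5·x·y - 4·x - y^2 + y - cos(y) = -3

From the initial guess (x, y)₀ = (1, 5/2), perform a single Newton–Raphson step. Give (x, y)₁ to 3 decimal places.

(2.000, -1.422)

At (1, 5/2): F = (-6.250, -16.44886).
Jacobian J = [[y^2, 2·x·y - 5], [-5·y - 4, -5·x - 2·y + sin(y) + 1]].
At the point, J = [[6.250, 0.000], [-16.500, -8.40153]] (det J = -52.50955).
Solving J·Δ = −F gives Δ = (1.000, -3.922).
Then the next iterate is (x, y)₁ = (2.000, -1.422).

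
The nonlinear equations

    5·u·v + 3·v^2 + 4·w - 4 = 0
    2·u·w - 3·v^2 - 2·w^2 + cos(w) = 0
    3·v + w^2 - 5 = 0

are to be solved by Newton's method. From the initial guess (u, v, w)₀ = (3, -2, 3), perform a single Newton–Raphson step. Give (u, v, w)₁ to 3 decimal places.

At (3, -2, 3): F = (-10.000, -12.98999, -2.000).
Jacobian J = [[5·v, 5·u + 6·v, 4], [2·w, -6·v, 2·u - 4·w - sin(w)], [0, 3, 2·w]].
At the point, J = [[-10.000, 3.000, 4.000], [6.000, 12.000, -6.14112], [0.000, 3.000, 6.000]] (det J = -940.23360).
Solving J·Δ = −F gives Δ = (-0.738, 1.291, -0.312).
Then the next iterate is (u, v, w)₁ = (2.262, -0.709, 2.688).

(2.262, -0.709, 2.688)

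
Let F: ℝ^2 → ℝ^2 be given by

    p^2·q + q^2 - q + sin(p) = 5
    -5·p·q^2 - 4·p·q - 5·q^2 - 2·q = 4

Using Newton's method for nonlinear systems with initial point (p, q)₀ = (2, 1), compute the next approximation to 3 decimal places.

At (2, 1): F = (-0.09070, -29.000).
Jacobian J = [[2·p·q + cos(p), p^2 + 2·q - 1], [-5·q^2 - 4·q, -10·p·q - 4·p - 10·q - 2]].
At the point, J = [[3.58385, 5.000], [-9.000, -40.000]] (det J = -98.35413).
Solving J·Δ = −F gives Δ = (1.511, -1.065).
Then the next iterate is (p, q)₁ = (3.511, -0.065).

(3.511, -0.065)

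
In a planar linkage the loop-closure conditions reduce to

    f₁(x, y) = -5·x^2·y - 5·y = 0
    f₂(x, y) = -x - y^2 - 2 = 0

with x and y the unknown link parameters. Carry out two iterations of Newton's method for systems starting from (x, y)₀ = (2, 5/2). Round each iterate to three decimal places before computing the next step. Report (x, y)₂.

(-4.399, 2.649)

At (2, 5/2): F = (-62.500, -10.250).
Jacobian J = [[-10·x·y, -5·x^2 - 5], [-1, -2·y]].
At the point, J = [[-50.000, -25.000], [-1.000, -5.000]] (det J = 225.000).
Solving J·Δ = −F gives Δ = (-0.250, -2.000).
Then the next iterate is (x, y)₁ = (1.750, 0.500).
Round to (1.750, 0.500) and repeat: F = (-10.15625, -4.000), J = [[-8.750, -20.31250], [-1.000, -1.000]].
Δ = (-6.149, 2.149), so (x, y)₂ = (-4.399, 2.649).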